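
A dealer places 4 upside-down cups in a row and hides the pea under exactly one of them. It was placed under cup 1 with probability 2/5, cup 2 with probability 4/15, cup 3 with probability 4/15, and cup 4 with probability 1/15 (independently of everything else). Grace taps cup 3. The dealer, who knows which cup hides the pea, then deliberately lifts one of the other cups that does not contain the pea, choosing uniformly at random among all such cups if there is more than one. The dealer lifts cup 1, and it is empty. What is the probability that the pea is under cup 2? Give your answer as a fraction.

Condition on the true location of the pea.
If it is under cup 1 (prior 2/5): the dealer opened cup 1, so this case is ruled out; weight (2/5)·0 = 0.
If it is under cup 2 (prior 4/15): the dealer has 2 equally likely choices, so probability 1/2; weight (4/15)·(1/2) = 2/15.
If it is under cup 3 (prior 4/15): the dealer has 3 equally likely choices, so probability 1/3; weight (4/15)·(1/3) = 4/45.
If it is under cup 4 (prior 1/15): the dealer has 2 equally likely choices, so probability 1/2; weight (1/15)·(1/2) = 1/30.
The weights sum to 23/90.
So P(the pea under cup 2 | the dealer opened cup 1) = (2/15) / (23/90) = 12/23.

12/23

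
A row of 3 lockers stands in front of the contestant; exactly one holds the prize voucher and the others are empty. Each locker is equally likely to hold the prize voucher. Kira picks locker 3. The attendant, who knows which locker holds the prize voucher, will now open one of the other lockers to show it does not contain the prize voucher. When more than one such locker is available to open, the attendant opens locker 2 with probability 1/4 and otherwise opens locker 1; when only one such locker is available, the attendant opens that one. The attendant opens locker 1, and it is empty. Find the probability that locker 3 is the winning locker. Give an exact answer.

Apply Bayes' rule, conditioning on where the prize voucher actually is.
If it is in locker 1 (prior 1/3): the attendant opened locker 1, so this case is ruled out; weight (1/3)·0 = 0.
If it is in locker 2 (prior 1/3): only locker 1 is available, probability 1; weight (1/3)·1 = 1/3.
If it is in locker 3 (prior 1/3): locker 2 is available but not opened, probability 3/4; weight (1/3)·(3/4) = 1/4.
The weights sum to 7/12.
So P(the prize voucher in locker 3 | the attendant opened locker 1) = (1/4) / (7/12) = 3/7.

3/7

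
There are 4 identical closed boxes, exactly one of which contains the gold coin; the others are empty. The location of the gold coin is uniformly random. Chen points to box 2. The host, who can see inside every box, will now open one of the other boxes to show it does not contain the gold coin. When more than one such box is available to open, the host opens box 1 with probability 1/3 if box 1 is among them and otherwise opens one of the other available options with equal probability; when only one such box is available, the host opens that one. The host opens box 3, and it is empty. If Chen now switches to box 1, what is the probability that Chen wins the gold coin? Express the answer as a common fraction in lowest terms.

1/3

Apply Bayes' rule, conditioning on where the gold coin actually is.
If it is in box 1 (prior 1/4): box 1 holds the prize so is unavailable; the host chooses uniformly among the 2 others, probability 1/2; weight (1/4)·(1/2) = 1/8.
If it is in box 2 (prior 1/4): box 1 is available but not opened; box 3 gets probability (1 − 1/3)/2 = 1/3; weight (1/4)·(1/3) = 1/12.
If it is in box 3 (prior 1/4): the host opened box 3, so this case is ruled out; weight (1/4)·0 = 0.
If it is in box 4 (prior 1/4): box 1 is available but not opened, probability 2/3; weight (1/4)·(2/3) = 1/6.
The weights sum to 3/8.
So P(the gold coin in box 1 | the host opened box 3) = (1/8) / (3/8) = 1/3.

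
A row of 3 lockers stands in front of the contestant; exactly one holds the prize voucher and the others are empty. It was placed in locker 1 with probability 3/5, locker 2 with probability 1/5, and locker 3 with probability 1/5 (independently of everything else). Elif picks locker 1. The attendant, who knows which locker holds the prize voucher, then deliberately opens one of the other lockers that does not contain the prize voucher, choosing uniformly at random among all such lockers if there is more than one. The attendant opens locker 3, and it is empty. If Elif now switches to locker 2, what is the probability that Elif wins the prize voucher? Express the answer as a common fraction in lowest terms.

Consider each possible location of the prize voucher in turn.
If it is in locker 1 (prior 3/5): the attendant has 2 equally likely choices, so probability 1/2; weight (3/5)·(1/2) = 3/10.
If it is in locker 2 (prior 1/5): the attendant has no choice, probability 1; weight (1/5)·1 = 1/5.
If it is in locker 3 (prior 1/5): the attendant opened locker 3, so this case is ruled out; weight (1/5)·0 = 0.
The weights sum to 1/2.
So P(the prize voucher in locker 2 | the attendant opened locker 3) = (1/5) / (1/2) = 2/5.

2/5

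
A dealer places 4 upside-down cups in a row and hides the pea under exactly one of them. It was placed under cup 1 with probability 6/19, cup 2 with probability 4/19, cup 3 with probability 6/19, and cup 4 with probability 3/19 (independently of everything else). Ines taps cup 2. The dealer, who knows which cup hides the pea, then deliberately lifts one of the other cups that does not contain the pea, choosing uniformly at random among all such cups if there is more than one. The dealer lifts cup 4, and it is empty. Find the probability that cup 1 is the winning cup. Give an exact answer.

Condition on the true location of the pea.
If it is under either of cups 1 and 3 (prior 6/19 each): the dealer has 2 equally likely choices, so probability 1/2; weight (6/19)·(1/2) = 3/19 each.
If it is under cup 2 (prior 4/19): the dealer has 3 equally likely choices, so probability 1/3; weight (4/19)·(1/3) = 4/57.
If it is under cup 4 (prior 3/19): the dealer opened cup 4, so this case is ruled out; weight (3/19)·0 = 0.
The weights sum to 22/57.
So P(the pea under cup 1 | the dealer opened cup 4) = (3/19) / (22/57) = 9/22.

9/22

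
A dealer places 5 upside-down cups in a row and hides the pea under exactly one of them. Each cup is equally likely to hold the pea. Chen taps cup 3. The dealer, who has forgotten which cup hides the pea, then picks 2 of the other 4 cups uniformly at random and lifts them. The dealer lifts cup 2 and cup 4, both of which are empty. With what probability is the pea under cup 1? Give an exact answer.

Condition on the true location of the pea.
If it is under any of cups 1, 3, and 5 (prior 1/5 each): the dealer picks exactly this set with probability 1/6 regardless, and none is the prize; weight (1/5)·(1/6) = 1/30 each.
If it is under either of cups 2 and 4 (prior 1/5 each): that cup was opened and seen not to hold the prize — ruled out; weight (1/5)·0 = 0 each.
The weights sum to 1/10.
So P(the pea under cup 1 | the dealer opened cup 2 and cup 4) = (1/30) / (1/10) = 1/3.

1/3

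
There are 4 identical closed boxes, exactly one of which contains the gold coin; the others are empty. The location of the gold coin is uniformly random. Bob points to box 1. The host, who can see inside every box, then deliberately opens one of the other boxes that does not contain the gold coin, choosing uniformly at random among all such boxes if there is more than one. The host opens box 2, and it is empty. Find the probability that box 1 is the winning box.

1/4

Consider each possible location of the gold coin in turn.
If it is in box 1 (prior 1/4): the host has 3 equally likely choices, so probability 1/3; weight (1/4)·(1/3) = 1/12.
If it is in box 2 (prior 1/4): the host opened box 2, so this case is ruled out; weight (1/4)·0 = 0.
If it is in either of boxes 3 and 4 (prior 1/4 each): the host has 2 equally likely choices, so probability 1/2; weight (1/4)·(1/2) = 1/8 each.
The weights sum to 1/3.
So P(the gold coin in box 1 | the host opened box 2) = (1/12) / (1/3) = 1/4.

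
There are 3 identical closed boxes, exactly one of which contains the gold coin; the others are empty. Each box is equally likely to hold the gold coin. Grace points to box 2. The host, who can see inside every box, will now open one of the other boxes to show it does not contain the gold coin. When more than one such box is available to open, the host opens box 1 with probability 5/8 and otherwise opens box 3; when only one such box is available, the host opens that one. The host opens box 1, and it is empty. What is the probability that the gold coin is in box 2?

Consider each possible location of the gold coin in turn.
If it is in box 1 (prior 1/3): the host opened box 1, so this case is ruled out; weight (1/3)·0 = 0.
If it is in box 2 (prior 1/3): box 1 is available, opened with probability 5/8; weight (1/3)·(5/8) = 5/24.
If it is in box 3 (prior 1/3): only box 1 is available, probability 1; weight (1/3)·1 = 1/3.
The weights sum to 13/24.
So P(the gold coin in box 2 | the host opened box 1) = (5/24) / (13/24) = 5/13.

5/13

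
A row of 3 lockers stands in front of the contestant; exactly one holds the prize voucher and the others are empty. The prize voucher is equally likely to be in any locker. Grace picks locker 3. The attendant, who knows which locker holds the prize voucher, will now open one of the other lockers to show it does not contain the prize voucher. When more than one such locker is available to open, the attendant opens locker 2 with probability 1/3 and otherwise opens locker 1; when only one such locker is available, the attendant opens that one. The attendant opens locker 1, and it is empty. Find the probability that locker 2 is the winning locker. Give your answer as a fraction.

3/5

Consider each possible location of the prize voucher in turn.
If it is in locker 1 (prior 1/3): the attendant opened locker 1, so this case is ruled out; weight (1/3)·0 = 0.
If it is in locker 2 (prior 1/3): only locker 1 is available, probability 1; weight (1/3)·1 = 1/3.
If it is in locker 3 (prior 1/3): locker 2 is available but not opened, probability 2/3; weight (1/3)·(2/3) = 2/9.
The weights sum to 5/9.
So P(the prize voucher in locker 2 | the attendant opened locker 1) = (1/3) / (5/9) = 3/5.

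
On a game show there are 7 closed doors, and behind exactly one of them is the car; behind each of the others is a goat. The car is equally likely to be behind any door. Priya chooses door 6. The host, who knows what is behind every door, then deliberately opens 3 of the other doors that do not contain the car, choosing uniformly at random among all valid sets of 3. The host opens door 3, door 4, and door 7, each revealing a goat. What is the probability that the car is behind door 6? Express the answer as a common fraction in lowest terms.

1/7

Apply Bayes' rule, conditioning on where the car actually is.
If it is behind any of doors 1, 2, and 5 (prior 1/7 each): the host has 10 equally likely choices, so probability 1/10; weight (1/7)·(1/10) = 1/70 each.
If it is behind any of doors 3, 4, and 7 (prior 1/7 each): that door was opened and seen not to hold the prize — ruled out; weight (1/7)·0 = 0 each.
If it is behind door 6 (prior 1/7): the host has 20 equally likely choices, so probability 1/20; weight (1/7)·(1/20) = 1/140.
The weights sum to 1/20.
So P(the car behind door 6 | the host opened door 3, door 4, and door 7) = (1/140) / (1/20) = 1/7.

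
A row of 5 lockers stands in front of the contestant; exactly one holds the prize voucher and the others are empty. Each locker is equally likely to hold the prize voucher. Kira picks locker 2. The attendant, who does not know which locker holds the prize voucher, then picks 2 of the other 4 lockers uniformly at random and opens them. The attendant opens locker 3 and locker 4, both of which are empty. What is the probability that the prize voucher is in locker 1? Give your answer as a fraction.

1/3

Condition on the true location of the prize voucher.
If it is in any of lockers 1, 2, and 5 (prior 1/5 each): the attendant picks exactly this set with probability 1/6 regardless, and none is the prize; weight (1/5)·(1/6) = 1/30 each.
If it is in either of lockers 3 and 4 (prior 1/5 each): that locker was opened and seen not to hold the prize — ruled out; weight (1/5)·0 = 0 each.
The weights sum to 1/10.
So P(the prize voucher in locker 1 | the attendant opened locker 3 and locker 4) = (1/30) / (1/10) = 1/3.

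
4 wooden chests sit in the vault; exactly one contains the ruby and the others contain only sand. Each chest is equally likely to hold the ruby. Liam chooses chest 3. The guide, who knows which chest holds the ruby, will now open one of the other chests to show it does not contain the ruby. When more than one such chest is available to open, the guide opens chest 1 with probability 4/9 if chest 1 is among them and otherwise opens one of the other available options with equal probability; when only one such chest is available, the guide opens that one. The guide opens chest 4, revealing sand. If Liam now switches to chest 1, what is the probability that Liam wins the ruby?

3/8

Consider each possible location of the ruby in turn.
If it is in chest 1 (prior 1/4): chest 1 holds the prize so is unavailable; the guide chooses uniformly among the 2 others, probability 1/2; weight (1/4)·(1/2) = 1/8.
If it is in chest 2 (prior 1/4): chest 1 is available but not opened, probability 5/9; weight (1/4)·(5/9) = 5/36.
If it is in chest 3 (prior 1/4): chest 1 is available but not opened; chest 4 gets probability (1 − 4/9)/2 = 5/18; weight (1/4)·(5/18) = 5/72.
If it is in chest 4 (prior 1/4): the guide opened chest 4, so this case is ruled out; weight (1/4)·0 = 0.
The weights sum to 1/3.
So P(the ruby in chest 1 | the guide opened chest 4) = (1/8) / (1/3) = 3/8.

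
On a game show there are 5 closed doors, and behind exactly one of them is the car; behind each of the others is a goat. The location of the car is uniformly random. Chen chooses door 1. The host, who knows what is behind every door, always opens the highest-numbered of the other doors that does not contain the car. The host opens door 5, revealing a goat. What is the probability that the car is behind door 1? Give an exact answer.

1/4

Condition on the true location of the car.
If it is behind any of doors 1, 2, 3, and 4 (prior 1/5 each): door 5 is the highest-numbered option available, probability 1; weight (1/5)·1 = 1/5 each.
If it is behind door 5 (prior 1/5): the host opened door 5, so this case is ruled out; weight (1/5)·0 = 0.
The weights sum to 4/5.
So P(the car behind door 1 | the host opened door 5) = (1/5) / (4/5) = 1/4.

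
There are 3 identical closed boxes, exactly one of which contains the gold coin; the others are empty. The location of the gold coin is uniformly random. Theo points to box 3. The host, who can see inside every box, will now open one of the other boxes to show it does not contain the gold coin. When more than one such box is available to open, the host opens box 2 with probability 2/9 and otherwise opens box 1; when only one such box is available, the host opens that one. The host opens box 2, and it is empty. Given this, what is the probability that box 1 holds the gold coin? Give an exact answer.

9/11

Apply Bayes' rule, conditioning on where the gold coin actually is.
If it is in box 1 (prior 1/3): only box 2 is available, probability 1; weight (1/3)·1 = 1/3.
If it is in box 2 (prior 1/3): the host opened box 2, so this case is ruled out; weight (1/3)·0 = 0.
If it is in box 3 (prior 1/3): box 2 is available, opened with probability 2/9; weight (1/3)·(2/9) = 2/27.
The weights sum to 11/27.
So P(the gold coin in box 1 | the host opened box 2) = (1/3) / (11/27) = 9/11.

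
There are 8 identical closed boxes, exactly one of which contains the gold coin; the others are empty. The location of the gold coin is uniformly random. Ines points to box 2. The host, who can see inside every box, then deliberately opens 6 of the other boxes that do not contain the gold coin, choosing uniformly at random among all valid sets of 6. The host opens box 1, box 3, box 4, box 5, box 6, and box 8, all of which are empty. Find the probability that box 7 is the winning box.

Apply Bayes' rule, conditioning on where the gold coin actually is.
If it is in any of boxes 1, 3, 4, 5, 6, and 8 (prior 1/8 each): that box was opened and seen not to hold the prize — ruled out; weight (1/8)·0 = 0 each.
If it is in box 2 (prior 1/8): the host has 7 equally likely choices, so probability 1/7; weight (1/8)·(1/7) = 1/56.
If it is in box 7 (prior 1/8): the host has no choice, probability 1; weight (1/8)·1 = 1/8.
The weights sum to 1/7.
So P(the gold coin in box 7 | the host opened box 1, box 3, box 4, box 5, box 6, and box 8) = (1/8) / (1/7) = 7/8.

7/8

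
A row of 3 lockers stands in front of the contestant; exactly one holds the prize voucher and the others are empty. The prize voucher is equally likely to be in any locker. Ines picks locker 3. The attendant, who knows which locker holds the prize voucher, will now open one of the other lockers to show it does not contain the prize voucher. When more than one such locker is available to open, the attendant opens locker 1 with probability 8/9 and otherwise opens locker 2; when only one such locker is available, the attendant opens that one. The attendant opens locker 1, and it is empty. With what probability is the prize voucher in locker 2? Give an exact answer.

9/17

Apply Bayes' rule, conditioning on where the prize voucher actually is.
If it is in locker 1 (prior 1/3): the attendant opened locker 1, so this case is ruled out; weight (1/3)·0 = 0.
If it is in locker 2 (prior 1/3): only locker 1 is available, probability 1; weight (1/3)·1 = 1/3.
If it is in locker 3 (prior 1/3): locker 1 is available, opened with probability 8/9; weight (1/3)·(8/9) = 8/27.
The weights sum to 17/27.
So P(the prize voucher in locker 2 | the attendant opened locker 1) = (1/3) / (17/27) = 9/17.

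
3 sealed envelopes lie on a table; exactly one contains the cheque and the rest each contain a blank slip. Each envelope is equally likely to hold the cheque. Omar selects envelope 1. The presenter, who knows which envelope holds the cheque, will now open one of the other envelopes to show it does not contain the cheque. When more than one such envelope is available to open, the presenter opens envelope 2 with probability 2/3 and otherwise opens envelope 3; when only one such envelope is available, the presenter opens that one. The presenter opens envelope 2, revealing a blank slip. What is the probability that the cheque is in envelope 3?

3/5

Apply Bayes' rule, conditioning on where the cheque actually is.
If it is in envelope 1 (prior 1/3): envelope 2 is available, opened with probability 2/3; weight (1/3)·(2/3) = 2/9.
If it is in envelope 2 (prior 1/3): the presenter opened envelope 2, so this case is ruled out; weight (1/3)·0 = 0.
If it is in envelope 3 (prior 1/3): only envelope 2 is available, probability 1; weight (1/3)·1 = 1/3.
The weights sum to 5/9.
So P(the cheque in envelope 3 | the presenter opened envelope 2) = (1/3) / (5/9) = 3/5.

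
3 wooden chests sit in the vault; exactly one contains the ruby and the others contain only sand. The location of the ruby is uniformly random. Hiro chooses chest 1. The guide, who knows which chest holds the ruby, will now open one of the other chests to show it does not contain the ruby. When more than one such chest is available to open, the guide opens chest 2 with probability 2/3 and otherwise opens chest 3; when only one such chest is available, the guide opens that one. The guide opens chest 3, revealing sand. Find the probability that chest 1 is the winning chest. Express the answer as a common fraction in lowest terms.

Apply Bayes' rule, conditioning on where the ruby actually is.
If it is in chest 1 (prior 1/3): chest 2 is available but not opened, probability 1/3; weight (1/3)·(1/3) = 1/9.
If it is in chest 2 (prior 1/3): only chest 3 is available, probability 1; weight (1/3)·1 = 1/3.
If it is in chest 3 (prior 1/3): the guide opened chest 3, so this case is ruled out; weight (1/3)·0 = 0.
The weights sum to 4/9.
So P(the ruby in chest 1 | the guide opened chest 3) = (1/9) / (4/9) = 1/4.

1/4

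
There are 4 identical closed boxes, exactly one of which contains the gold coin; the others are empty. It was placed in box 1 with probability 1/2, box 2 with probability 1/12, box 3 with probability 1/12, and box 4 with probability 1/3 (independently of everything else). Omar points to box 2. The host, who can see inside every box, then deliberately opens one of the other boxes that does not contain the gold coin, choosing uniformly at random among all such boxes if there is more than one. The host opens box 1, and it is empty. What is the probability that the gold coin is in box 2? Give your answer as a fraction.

2/17

Apply Bayes' rule, conditioning on where the gold coin actually is.
If it is in box 1 (prior 1/2): the host opened box 1, so this case is ruled out; weight (1/2)·0 = 0.
If it is in box 2 (prior 1/12): the host has 3 equally likely choices, so probability 1/3; weight (1/12)·(1/3) = 1/36.
If it is in box 3 (prior 1/12): the host has 2 equally likely choices, so probability 1/2; weight (1/12)·(1/2) = 1/24.
If it is in box 4 (prior 1/3): the host has 2 equally likely choices, so probability 1/2; weight (1/3)·(1/2) = 1/6.
The weights sum to 17/72.
So P(the gold coin in box 2 | the host opened box 1) = (1/36) / (17/72) = 2/17.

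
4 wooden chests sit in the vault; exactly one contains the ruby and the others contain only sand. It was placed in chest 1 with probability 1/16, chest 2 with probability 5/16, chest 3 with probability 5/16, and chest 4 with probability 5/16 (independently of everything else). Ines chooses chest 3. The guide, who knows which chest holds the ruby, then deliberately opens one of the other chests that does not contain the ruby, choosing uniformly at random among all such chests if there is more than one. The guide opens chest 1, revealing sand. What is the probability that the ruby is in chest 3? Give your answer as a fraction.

1/4

Apply Bayes' rule, conditioning on where the ruby actually is.
If it is in chest 1 (prior 1/16): the guide opened chest 1, so this case is ruled out; weight (1/16)·0 = 0.
If it is in either of chests 2 and 4 (prior 5/16 each): the guide has 2 equally likely choices, so probability 1/2; weight (5/16)·(1/2) = 5/32 each.
If it is in chest 3 (prior 5/16): the guide has 3 equally likely choices, so probability 1/3; weight (5/16)·(1/3) = 5/48.
The weights sum to 5/12.
So P(the ruby in chest 3 | the guide opened chest 1) = (5/48) / (5/12) = 1/4.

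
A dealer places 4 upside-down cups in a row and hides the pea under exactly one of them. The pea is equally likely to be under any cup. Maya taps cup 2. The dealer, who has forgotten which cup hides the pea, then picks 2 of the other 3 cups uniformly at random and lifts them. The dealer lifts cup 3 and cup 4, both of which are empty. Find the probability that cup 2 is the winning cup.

Because the dealer chose which cups to lift without knowing where the pea is, the choice is independent of the prize location. Learning that none of the 2 opened cups holds the pea simply rules out those 2 locations and leaves the remaining 2 cups still equally likely by symmetry.
So P(the pea under cup 2) = 1/2.

1/2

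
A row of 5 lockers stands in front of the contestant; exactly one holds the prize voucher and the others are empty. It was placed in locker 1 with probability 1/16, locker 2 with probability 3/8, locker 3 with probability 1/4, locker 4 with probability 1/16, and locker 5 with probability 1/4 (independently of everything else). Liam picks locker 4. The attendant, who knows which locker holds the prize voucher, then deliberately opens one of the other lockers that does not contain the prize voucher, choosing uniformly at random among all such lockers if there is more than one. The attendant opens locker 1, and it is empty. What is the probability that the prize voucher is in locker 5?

16/59

Apply Bayes' rule, conditioning on where the prize voucher actually is.
If it is in locker 1 (prior 1/16): the attendant opened locker 1, so this case is ruled out; weight (1/16)·0 = 0.
If it is in locker 2 (prior 3/8): the attendant has 3 equally likely choices, so probability 1/3; weight (3/8)·(1/3) = 1/8.
If it is in either of lockers 3 and 5 (prior 1/4 each): the attendant has 3 equally likely choices, so probability 1/3; weight (1/4)·(1/3) = 1/12 each.
If it is in locker 4 (prior 1/16): the attendant has 4 equally likely choices, so probability 1/4; weight (1/16)·(1/4) = 1/64.
The weights sum to 59/192.
So P(the prize voucher in locker 5 | the attendant opened locker 1) = (1/12) / (59/192) = 16/59.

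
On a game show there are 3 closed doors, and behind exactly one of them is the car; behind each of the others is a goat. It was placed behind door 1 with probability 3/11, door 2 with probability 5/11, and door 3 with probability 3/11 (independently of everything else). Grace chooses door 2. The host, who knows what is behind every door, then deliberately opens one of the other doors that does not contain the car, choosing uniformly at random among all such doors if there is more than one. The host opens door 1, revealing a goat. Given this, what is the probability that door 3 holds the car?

6/11

Condition on the true location of the car.
If it is behind door 1 (prior 3/11): the host opened door 1, so this case is ruled out; weight (3/11)·0 = 0.
If it is behind door 2 (prior 5/11): the host has 2 equally likely choices, so probability 1/2; weight (5/11)·(1/2) = 5/22.
If it is behind door 3 (prior 3/11): the host has no choice, probability 1; weight (3/11)·1 = 3/11.
The weights sum to 1/2.
So P(the car behind door 3 | the host opened door 1) = (3/11) / (1/2) = 6/11.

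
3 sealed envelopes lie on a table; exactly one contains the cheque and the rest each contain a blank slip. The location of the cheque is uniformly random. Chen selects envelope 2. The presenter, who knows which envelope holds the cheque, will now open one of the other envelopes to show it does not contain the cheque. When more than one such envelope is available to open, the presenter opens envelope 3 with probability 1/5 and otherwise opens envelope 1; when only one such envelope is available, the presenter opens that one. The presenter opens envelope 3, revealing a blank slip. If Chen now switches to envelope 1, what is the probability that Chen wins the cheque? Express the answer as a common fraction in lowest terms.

Consider each possible location of the cheque in turn.
If it is in envelope 1 (prior 1/3): only envelope 3 is available, probability 1; weight (1/3)·1 = 1/3.
If it is in envelope 2 (prior 1/3): envelope 3 is available, opened with probability 1/5; weight (1/3)·(1/5) = 1/15.
If it is in envelope 3 (prior 1/3): the presenter opened envelope 3, so this case is ruled out; weight (1/3)·0 = 0.
The weights sum to 2/5.
So P(the cheque in envelope 1 | the presenter opened envelope 3) = (1/3) / (2/5) = 5/6.

5/6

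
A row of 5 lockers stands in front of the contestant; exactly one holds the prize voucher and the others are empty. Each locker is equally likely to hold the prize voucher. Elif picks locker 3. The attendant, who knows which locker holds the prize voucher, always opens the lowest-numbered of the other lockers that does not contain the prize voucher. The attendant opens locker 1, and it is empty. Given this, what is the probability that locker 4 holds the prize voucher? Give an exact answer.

Condition on the true location of the prize voucher.
If it is in locker 1 (prior 1/5): the attendant opened locker 1, so this case is ruled out; weight (1/5)·0 = 0.
If it is in any of lockers 2, 3, 4, and 5 (prior 1/5 each): locker 1 is the lowest-numbered option available, probability 1; weight (1/5)·1 = 1/5 each.
The weights sum to 4/5.
So P(the prize voucher in locker 4 | the attendant opened locker 1) = (1/5) / (4/5) = 1/4.

1/4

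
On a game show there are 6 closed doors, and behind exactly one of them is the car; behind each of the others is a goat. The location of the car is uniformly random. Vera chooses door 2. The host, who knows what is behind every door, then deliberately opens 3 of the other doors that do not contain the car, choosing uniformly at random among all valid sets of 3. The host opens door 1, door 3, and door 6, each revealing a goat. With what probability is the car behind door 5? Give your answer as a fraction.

5/12

Consider each possible location of the car in turn.
If it is behind any of doors 1, 3, and 6 (prior 1/6 each): that door was opened and seen not to hold the prize — ruled out; weight (1/6)·0 = 0 each.
If it is behind door 2 (prior 1/6): the host has 10 equally likely choices, so probability 1/10; weight (1/6)·(1/10) = 1/60.
If it is behind either of doors 4 and 5 (prior 1/6 each): the host has 4 equally likely choices, so probability 1/4; weight (1/6)·(1/4) = 1/24 each.
The weights sum to 1/10.
So P(the car behind door 5 | the host opened door 1, door 3, and door 6) = (1/24) / (1/10) = 5/12.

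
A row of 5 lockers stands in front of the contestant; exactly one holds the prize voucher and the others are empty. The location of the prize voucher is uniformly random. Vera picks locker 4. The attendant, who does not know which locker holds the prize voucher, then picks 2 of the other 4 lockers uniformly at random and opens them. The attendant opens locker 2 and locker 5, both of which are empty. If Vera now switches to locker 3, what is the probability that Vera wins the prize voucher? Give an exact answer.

Consider each possible location of the prize voucher in turn.
If it is in any of lockers 1, 3, and 4 (prior 1/5 each): the attendant picks exactly this set with probability 1/6 regardless, and none is the prize; weight (1/5)·(1/6) = 1/30 each.
If it is in either of lockers 2 and 5 (prior 1/5 each): that locker was opened and seen not to hold the prize — ruled out; weight (1/5)·0 = 0 each.
The weights sum to 1/10.
So P(the prize voucher in locker 3 | the attendant opened locker 2 and locker 5) = (1/30) / (1/10) = 1/3.

1/3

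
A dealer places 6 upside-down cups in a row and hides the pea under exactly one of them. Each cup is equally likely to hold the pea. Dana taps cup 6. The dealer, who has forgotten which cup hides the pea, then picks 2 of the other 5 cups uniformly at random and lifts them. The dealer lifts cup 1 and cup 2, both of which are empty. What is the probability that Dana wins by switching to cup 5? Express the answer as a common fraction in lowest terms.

1/4

Apply Bayes' rule, conditioning on where the pea actually is.
If it is under either of cups 1 and 2 (prior 1/6 each): that cup was opened and seen not to hold the prize — ruled out; weight (1/6)·0 = 0 each.
If it is under any of cups 3, 4, 5, and 6 (prior 1/6 each): the dealer picks exactly this set with probability 1/10 regardless, and none is the prize; weight (1/6)·(1/10) = 1/60 each.
The weights sum to 1/15.
So P(the pea under cup 5 | the dealer opened cup 1 and cup 2) = (1/60) / (1/15) = 1/4.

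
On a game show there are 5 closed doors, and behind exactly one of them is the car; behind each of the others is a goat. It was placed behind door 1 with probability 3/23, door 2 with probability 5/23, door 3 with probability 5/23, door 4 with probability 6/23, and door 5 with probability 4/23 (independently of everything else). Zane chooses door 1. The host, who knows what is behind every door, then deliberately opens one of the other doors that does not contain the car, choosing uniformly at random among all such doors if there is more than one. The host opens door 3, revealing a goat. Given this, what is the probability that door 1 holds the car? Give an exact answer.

3/23

Condition on the true location of the car.
If it is behind door 1 (prior 3/23): the host has 4 equally likely choices, so probability 1/4; weight (3/23)·(1/4) = 3/92.
If it is behind door 2 (prior 5/23): the host has 3 equally likely choices, so probability 1/3; weight (5/23)·(1/3) = 5/69.
If it is behind door 3 (prior 5/23): the host opened door 3, so this case is ruled out; weight (5/23)·0 = 0.
If it is behind door 4 (prior 6/23): the host has 3 equally likely choices, so probability 1/3; weight (6/23)·(1/3) = 2/23.
If it is behind door 5 (prior 4/23): the host has 3 equally likely choices, so probability 1/3; weight (4/23)·(1/3) = 4/69.
The weights sum to 1/4.
So P(the car behind door 1 | the host opened door 3) = (3/92) / (1/4) = 3/23.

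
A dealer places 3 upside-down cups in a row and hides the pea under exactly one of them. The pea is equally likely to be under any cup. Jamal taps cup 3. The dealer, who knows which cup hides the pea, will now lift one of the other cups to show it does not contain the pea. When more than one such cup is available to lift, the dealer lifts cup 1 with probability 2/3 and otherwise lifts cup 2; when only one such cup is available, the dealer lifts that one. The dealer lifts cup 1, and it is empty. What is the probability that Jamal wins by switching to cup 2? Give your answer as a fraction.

Consider each possible location of the pea in turn.
If it is under cup 1 (prior 1/3): the dealer opened cup 1, so this case is ruled out; weight (1/3)·0 = 0.
If it is under cup 2 (prior 1/3): only cup 1 is available, probability 1; weight (1/3)·1 = 1/3.
If it is under cup 3 (prior 1/3): cup 1 is available, opened with probability 2/3; weight (1/3)·(2/3) = 2/9.
The weights sum to 5/9.
So P(the pea under cup 2 | the dealer opened cup 1) = (1/3) / (5/9) = 3/5.

3/5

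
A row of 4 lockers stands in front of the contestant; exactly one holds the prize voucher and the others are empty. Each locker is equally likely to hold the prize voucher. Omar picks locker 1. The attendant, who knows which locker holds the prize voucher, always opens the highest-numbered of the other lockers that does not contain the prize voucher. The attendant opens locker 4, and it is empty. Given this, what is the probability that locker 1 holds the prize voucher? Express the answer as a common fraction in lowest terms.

1/3

Apply Bayes' rule, conditioning on where the prize voucher actually is.
If it is in any of lockers 1, 2, and 3 (prior 1/4 each): locker 4 is the highest-numbered option available, probability 1; weight (1/4)·1 = 1/4 each.
If it is in locker 4 (prior 1/4): the attendant opened locker 4, so this case is ruled out; weight (1/4)·0 = 0.
The weights sum to 3/4.
So P(the prize voucher in locker 1 | the attendant opened locker 4) = (1/4) / (3/4) = 1/3.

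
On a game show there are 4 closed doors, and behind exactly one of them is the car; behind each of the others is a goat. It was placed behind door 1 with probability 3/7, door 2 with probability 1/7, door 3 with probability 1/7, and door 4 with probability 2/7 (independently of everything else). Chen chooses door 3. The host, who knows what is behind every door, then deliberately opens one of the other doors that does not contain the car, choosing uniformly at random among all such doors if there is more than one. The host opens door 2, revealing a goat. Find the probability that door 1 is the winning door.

9/17

Consider each possible location of the car in turn.
If it is behind door 1 (prior 3/7): the host has 2 equally likely choices, so probability 1/2; weight (3/7)·(1/2) = 3/14.
If it is behind door 2 (prior 1/7): the host opened door 2, so this case is ruled out; weight (1/7)·0 = 0.
If it is behind door 3 (prior 1/7): the host has 3 equally likely choices, so probability 1/3; weight (1/7)·(1/3) = 1/21.
If it is behind door 4 (prior 2/7): the host has 2 equally likely choices, so probability 1/2; weight (2/7)·(1/2) = 1/7.
The weights sum to 17/42.
So P(the car behind door 1 | the host opened door 2) = (3/14) / (17/42) = 9/17.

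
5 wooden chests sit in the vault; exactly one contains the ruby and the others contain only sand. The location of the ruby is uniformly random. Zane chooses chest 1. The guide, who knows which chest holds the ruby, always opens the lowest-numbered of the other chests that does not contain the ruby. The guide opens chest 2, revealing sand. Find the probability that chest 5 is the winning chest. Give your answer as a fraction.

1/4

Condition on the true location of the ruby.
If it is in any of chests 1, 3, 4, and 5 (prior 1/5 each): chest 2 is the lowest-numbered option available, probability 1; weight (1/5)·1 = 1/5 each.
If it is in chest 2 (prior 1/5): the guide opened chest 2, so this case is ruled out; weight (1/5)·0 = 0.
The weights sum to 4/5.
So P(the ruby in chest 5 | the guide opened chest 2) = (1/5) / (4/5) = 1/4.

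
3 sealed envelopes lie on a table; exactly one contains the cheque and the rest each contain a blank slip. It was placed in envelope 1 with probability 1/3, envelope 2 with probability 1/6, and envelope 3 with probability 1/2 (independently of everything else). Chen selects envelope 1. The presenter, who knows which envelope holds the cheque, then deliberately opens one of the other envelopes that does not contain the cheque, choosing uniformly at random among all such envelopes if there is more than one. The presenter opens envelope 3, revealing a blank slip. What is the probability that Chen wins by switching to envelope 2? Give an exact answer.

Apply Bayes' rule, conditioning on where the cheque actually is.
If it is in envelope 1 (prior 1/3): the presenter has 2 equally likely choices, so probability 1/2; weight (1/3)·(1/2) = 1/6.
If it is in envelope 2 (prior 1/6): the presenter has no choice, probability 1; weight (1/6)·1 = 1/6.
If it is in envelope 3 (prior 1/2): the presenter opened envelope 3, so this case is ruled out; weight (1/2)·0 = 0.
The weights sum to 1/3.
So P(the cheque in envelope 2 | the presenter opened envelope 3) = (1/6) / (1/3) = 1/2.

1/2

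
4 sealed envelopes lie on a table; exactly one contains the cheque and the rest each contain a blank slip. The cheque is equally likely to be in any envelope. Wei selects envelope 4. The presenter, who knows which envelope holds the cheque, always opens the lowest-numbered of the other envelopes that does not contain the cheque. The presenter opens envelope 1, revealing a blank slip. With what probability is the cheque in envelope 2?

Apply Bayes' rule, conditioning on where the cheque actually is.
If it is in envelope 1 (prior 1/4): the presenter opened envelope 1, so this case is ruled out; weight (1/4)·0 = 0.
If it is in any of envelopes 2, 3, and 4 (prior 1/4 each): envelope 1 is the lowest-numbered option available, probability 1; weight (1/4)·1 = 1/4 each.
The weights sum to 3/4.
So P(the cheque in envelope 2 | the presenter opened envelope 1) = (1/4) / (3/4) = 1/3.

1/3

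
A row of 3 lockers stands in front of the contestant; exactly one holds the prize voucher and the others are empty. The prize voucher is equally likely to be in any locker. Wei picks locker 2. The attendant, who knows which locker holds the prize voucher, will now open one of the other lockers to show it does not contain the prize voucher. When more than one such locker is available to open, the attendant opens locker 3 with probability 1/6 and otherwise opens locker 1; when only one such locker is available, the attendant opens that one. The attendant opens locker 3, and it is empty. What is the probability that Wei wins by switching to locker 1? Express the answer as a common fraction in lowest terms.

Condition on the true location of the prize voucher.
If it is in locker 1 (prior 1/3): only locker 3 is available, probability 1; weight (1/3)·1 = 1/3.
If it is in locker 2 (prior 1/3): locker 3 is available, opened with probability 1/6; weight (1/3)·(1/6) = 1/18.
If it is in locker 3 (prior 1/3): the attendant opened locker 3, so this case is ruled out; weight (1/3)·0 = 0.
The weights sum to 7/18.
So P(the prize voucher in locker 1 | the attendant opened locker 3) = (1/3) / (7/18) = 6/7.

6/7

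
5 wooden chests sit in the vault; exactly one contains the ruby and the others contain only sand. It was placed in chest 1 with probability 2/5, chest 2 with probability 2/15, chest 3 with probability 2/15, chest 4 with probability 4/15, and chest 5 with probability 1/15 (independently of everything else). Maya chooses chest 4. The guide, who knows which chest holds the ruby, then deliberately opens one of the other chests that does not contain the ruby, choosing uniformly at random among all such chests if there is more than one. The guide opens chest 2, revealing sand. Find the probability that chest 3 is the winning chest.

1/6

Consider each possible location of the ruby in turn.
If it is in chest 1 (prior 2/5): the guide has 3 equally likely choices, so probability 1/3; weight (2/5)·(1/3) = 2/15.
If it is in chest 2 (prior 2/15): the guide opened chest 2, so this case is ruled out; weight (2/15)·0 = 0.
If it is in chest 3 (prior 2/15): the guide has 3 equally likely choices, so probability 1/3; weight (2/15)·(1/3) = 2/45.
If it is in chest 4 (prior 4/15): the guide has 4 equally likely choices, so probability 1/4; weight (4/15)·(1/4) = 1/15.
If it is in chest 5 (prior 1/15): the guide has 3 equally likely choices, so probability 1/3; weight (1/15)·(1/3) = 1/45.
The weights sum to 4/15.
So P(the ruby in chest 3 | the guide opened chest 2) = (2/45) / (4/15) = 1/6.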